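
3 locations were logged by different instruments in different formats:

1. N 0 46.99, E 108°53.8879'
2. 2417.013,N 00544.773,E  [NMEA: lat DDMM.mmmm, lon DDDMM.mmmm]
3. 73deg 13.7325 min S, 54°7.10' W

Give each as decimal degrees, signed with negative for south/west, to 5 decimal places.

Point 1:
  Lat: 0 + 46.99/60 = 0.783167
  N ⇒ keep positive
  Lon: 53.8879′ = 0.898132°; total 108.898132
  E → positive
Point 2:
  φ: split at 2 digits → 24° and 17.013′; 24 + 17.013/60 = 24.283550
  N ⇒ keep positive
  Lon: split at 3 digits → 005° and 44.773′; 5 + 44.773/60 = 5.746217
  E → positive
Point 3:
  Lat: 13.7325′ = 0.228875°; total 73.228875
  hemisphere S, so the sign is −
  λ: 7.1′ = 0.118333°; total 54.118333
  W ⇒ negate

1. 0.78317, 108.89813
2. 24.28355, 5.74622
3. -73.22888, -54.11833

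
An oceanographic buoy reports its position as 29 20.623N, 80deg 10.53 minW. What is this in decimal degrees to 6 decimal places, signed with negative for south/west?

Latitude: 20.623′ = 0.343717°; total 29.3437167
N ⇒ keep positive
Longitude: 10.53′ = 0.175500°; total 80.1755000
W ⇒ negate

29.343717, -80.175500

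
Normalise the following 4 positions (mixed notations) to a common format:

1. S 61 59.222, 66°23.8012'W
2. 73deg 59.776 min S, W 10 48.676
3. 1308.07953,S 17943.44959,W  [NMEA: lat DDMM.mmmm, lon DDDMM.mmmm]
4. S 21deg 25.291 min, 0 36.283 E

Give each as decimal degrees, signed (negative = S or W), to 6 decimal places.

1. -61.987033, -66.396687
2. -73.996267, -10.811267
3. -13.134659, -179.724160
4. -21.421517, 0.604717

Point 1:
  Lat: 61 + 59.222/60 = 61.9870333
  S ⇒ negate
  λ: 23.8012′ = 0.396687°; total 66.3966867
  W ⇒ negate
Point 2:
  φ: 73 + 59.776/60 = 73.9962667
  S ⇒ negate
  Lon: 48.676′ = 0.811267°; total 10.8112667
  W ⇒ negate
Point 3:
  φ: degrees = first 2 digits = 13, minutes = 8.07953; 13 + 8.07953/60 = 13.1346588
  S → negative
  λ: degrees = first 3 digits = 179, minutes = 43.44959; 179 + 43.44959/60 = 179.7241598
  W → negative
Point 4:
  Lat: 25.291′ = 0.421517°; total 21.4215167
  S ⇒ negate
  Lon: 36.283′ = 0.604717°; total 0.6047167
  E → positive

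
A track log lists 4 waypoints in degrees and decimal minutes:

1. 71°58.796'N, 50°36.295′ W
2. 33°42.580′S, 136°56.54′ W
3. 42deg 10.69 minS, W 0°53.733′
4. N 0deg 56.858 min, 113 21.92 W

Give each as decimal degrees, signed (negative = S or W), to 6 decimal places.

Point 1:
  Latitude: 58.796′ = 0.979933°; total 71.9799333
  N → positive
  Lon: 50 + 36.295/60 = 50.6049167
  hemisphere W, so the sign is −
Point 2:
  φ: 33 + 42.58/60 = 33.7096667
  S → negative
  Longitude: 136 + 56.54/60 = 136.9423333
  hemisphere W, so the sign is −
Point 3:
  φ: 42 + 10.69/60 = 42.1781667
  S ⇒ negate
  λ: 53.733′ = 0.895550°; total 0.8955500
  W → negative
Point 4:
  φ: 0 + 56.858/60 = 0.9476333
  N ⇒ keep positive
  λ: 21.92′ = 0.365333°; total 113.3653333
  W → negative

1. 71.979933, -50.604917
2. -33.709667, -136.942333
3. -42.178167, -0.895550
4. 0.947633, -113.365333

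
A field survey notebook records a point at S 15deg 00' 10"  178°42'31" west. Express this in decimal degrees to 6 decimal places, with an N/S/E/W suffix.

Latitude: 15° + 0/60 + 10/3600 = 15 + 0.000000 + 0.002778 = 15.0027778
λ: 42′ + 31″ = 42.51667′; 178 + 42.51667/60 = 178.7086111

15.002778° S, 178.708611° W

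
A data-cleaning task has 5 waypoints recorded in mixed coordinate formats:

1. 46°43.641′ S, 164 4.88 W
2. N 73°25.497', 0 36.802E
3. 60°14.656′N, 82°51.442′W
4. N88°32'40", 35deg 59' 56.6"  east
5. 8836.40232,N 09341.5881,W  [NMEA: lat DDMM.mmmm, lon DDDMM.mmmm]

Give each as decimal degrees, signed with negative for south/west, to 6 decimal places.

1. -46.727350, -164.081333
2. 73.424950, 0.613367
3. 60.244267, -82.857367
4. 88.544444, 35.999056
5. 88.606705, -93.693135

Point 1:
  Lat: 43.641′ = 0.727350°; total 46.7273500
  S → negative
  Lon: 4.88′ = 0.081333°; total 164.0813333
  hemisphere W, so the sign is −
Point 2:
  Latitude: 25.497′ = 0.424950°; total 73.4249500
  N → positive
  Lon: 36.802′ = 0.613367°; total 0.6133667
  E → positive
Point 3:
  Lat: 60 + 14.656/60 = 60.2442667
  N → positive
  Longitude: 82 + 51.442/60 = 82.8573667
  W → negative
Point 4:
  Lat: 88° + 32/60 + 40/3600 = 88 + 0.533333 + 0.011111 = 88.5444444
  N ⇒ keep positive
  Lon: 35° + 59/60 + 56.6/3600 = 35 + 0.983333 + 0.015722 = 35.9990556
  E ⇒ keep positive
Point 5:
  Lat: split at 2 digits → 88° and 36.40232′; 88 + 36.40232/60 = 88.6067053
  N → positive
  λ: split at 3 digits → 093° and 41.5881′; 93 + 41.5881/60 = 93.6931350
  W ⇒ negate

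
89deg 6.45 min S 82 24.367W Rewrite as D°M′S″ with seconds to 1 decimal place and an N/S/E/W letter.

89°06′27.0″ S, 82°24′22.0″ W

Latitude: 6.45000′ → 6′ and 0.45000 × 60 = 27.000″
λ: fractional minutes 0.36700 × 60 = 22.020″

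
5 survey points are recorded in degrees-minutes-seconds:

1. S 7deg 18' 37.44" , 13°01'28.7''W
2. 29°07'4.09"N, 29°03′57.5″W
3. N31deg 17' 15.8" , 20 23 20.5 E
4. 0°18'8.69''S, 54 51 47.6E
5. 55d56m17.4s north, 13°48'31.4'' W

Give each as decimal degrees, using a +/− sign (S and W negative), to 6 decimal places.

1. -7.310400, -13.024639
2. 29.117803, -29.065972
3. 31.287722, 20.389028
4. -0.302414, 54.863222
5. 55.938167, -13.808722

Point 1:
  φ: 7° + 18/60 + 37.44/3600 = 7 + 0.300000 + 0.010400 = 7.3104000
  S → negative
  Longitude: 13° + 1/60 + 28.7/3600 = 13 + 0.016667 + 0.007972 = 13.0246389
  W → negative
Point 2:
  Lat: 7′ + 4.09″ = 7.06817′; 29 + 7.06817/60 = 29.1178028
  N → positive
  Longitude: 3′ + 57.5″ = 3.95833′; 29 + 3.95833/60 = 29.0659722
  W → negative
Point 3:
  Lat: 17′ + 15.8″ = 17.26333′; 31 + 17.26333/60 = 31.2877222
  N → positive
  Longitude: 20 + 23/60 + 20.5/3600 = 20.3890278
  E ⇒ keep positive
Point 4:
  Lat: 0° + 18/60 + 8.69/3600 = 0 + 0.300000 + 0.002414 = 0.3024139
  hemisphere S, so the sign is −
  Lon: 54° + 51/60 + 47.6/3600 = 54 + 0.850000 + 0.013222 = 54.8632222
  E → positive
Point 5:
  Lat: 55 + 56/60 + 17.4/3600 = 55.9381667
  N → positive
  Lon: 13° + 48/60 + 31.4/3600 = 13 + 0.800000 + 0.008722 = 13.8087222
  W ⇒ negate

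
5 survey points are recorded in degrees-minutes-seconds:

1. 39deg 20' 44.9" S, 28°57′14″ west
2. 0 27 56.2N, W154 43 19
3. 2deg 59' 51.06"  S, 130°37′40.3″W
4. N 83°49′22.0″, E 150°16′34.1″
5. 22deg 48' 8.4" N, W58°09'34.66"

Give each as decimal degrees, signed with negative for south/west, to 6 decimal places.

Point 1:
  φ: 20′ + 44.9″ = 20.74833′; 39 + 20.74833/60 = 39.3458056
  hemisphere S, so the sign is −
  Lon: 28 + 57/60 + 14/3600 = 28.9538889
  W → negative
Point 2:
  Latitude: 0° + 27/60 + 56.2/3600 = 0 + 0.450000 + 0.015611 = 0.4656111
  N → positive
  Longitude: 43′ + 19″ = 43.31667′; 154 + 43.31667/60 = 154.7219444
  W ⇒ negate
Point 3:
  Lat: 2 + 59/60 + 51.06/3600 = 2.9975167
  hemisphere S, so the sign is −
  Longitude: 37′ + 40.3″ = 37.67167′; 130 + 37.67167/60 = 130.6278611
  hemisphere W, so the sign is −
Point 4:
  Latitude: 83 + 49/60 + 22/3600 = 83.8227778
  N ⇒ keep positive
  Longitude: 150 + 16/60 + 34.1/3600 = 150.2761389
  E ⇒ keep positive
Point 5:
  Lat: 22° + 48/60 + 8.4/3600 = 22 + 0.800000 + 0.002333 = 22.8023333
  N → positive
  Lon: 58 + 9/60 + 34.66/3600 = 58.1596278
  W → negative

1. -39.345806, -28.953889
2. 0.465611, -154.721944
3. -2.997517, -130.627861
4. 83.822778, 150.276139
5. 22.802333, -58.159628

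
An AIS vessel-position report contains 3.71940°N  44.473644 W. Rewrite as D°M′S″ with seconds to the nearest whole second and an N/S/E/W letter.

3°43′10″ N, 44°28′25″ W

φ: whole degrees 3; 43.16400′ → 43′ and 9.84″
Lon: 0.473644 × 60 = 28.41864′ → 28′, remainder × 60 = 25.12″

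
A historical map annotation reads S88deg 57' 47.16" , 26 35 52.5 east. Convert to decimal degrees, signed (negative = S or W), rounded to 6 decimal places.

φ: 88 + 57/60 + 47.16/3600 = 88.9631000
S → negative
Lon: 26 + 35/60 + 52.5/3600 = 26.5979167
E → positive

-88.963100, 26.597917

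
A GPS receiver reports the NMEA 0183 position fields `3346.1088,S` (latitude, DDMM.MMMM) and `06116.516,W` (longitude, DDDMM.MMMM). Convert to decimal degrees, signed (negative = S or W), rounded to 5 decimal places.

Latitude: degrees = first 2 digits = 33, minutes = 46.1088; 33 + 46.1088/60 = 33.768480
S → negative
Longitude: split at 3 digits → 061° and 16.516′; 61 + 16.516/60 = 61.275267
hemisphere W, so the sign is −

-33.76848, -61.27527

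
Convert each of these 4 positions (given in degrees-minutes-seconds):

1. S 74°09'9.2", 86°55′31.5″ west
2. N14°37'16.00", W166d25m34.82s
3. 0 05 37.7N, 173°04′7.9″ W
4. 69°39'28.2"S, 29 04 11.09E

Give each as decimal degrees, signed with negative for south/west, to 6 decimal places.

1. -74.152556, -86.925417
2. 14.621111, -166.426339
3. 0.093806, -173.068861
4. -69.657833, 29.069747

Point 1:
  Lat: 74° + 9/60 + 9.2/3600 = 74 + 0.150000 + 0.002556 = 74.1525556
  hemisphere S, so the sign is −
  Longitude: 55′ + 31.5″ = 55.52500′; 86 + 55.52500/60 = 86.9254167
  hemisphere W, so the sign is −
Point 2:
  φ: 37′ + 16″ = 37.26667′; 14 + 37.26667/60 = 14.6211111
  N → positive
  Longitude: 166° + 25/60 + 34.82/3600 = 166 + 0.416667 + 0.009672 = 166.4263389
  W → negative
Point 3:
  Lat: 0 + 5/60 + 37.7/3600 = 0.0938056
  N → positive
  λ: 173 + 4/60 + 7.9/3600 = 173.0688611
  hemisphere W, so the sign is −
Point 4:
  Lat: 69 + 39/60 + 28.2/3600 = 69.6578333
  S ⇒ negate
  Lon: 29° + 4/60 + 11.09/3600 = 29 + 0.066667 + 0.003081 = 29.0697472
  E ⇒ keep positive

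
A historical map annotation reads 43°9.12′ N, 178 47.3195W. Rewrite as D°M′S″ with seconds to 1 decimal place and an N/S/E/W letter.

43°09′7.2″ N, 178°47′19.2″ W

Latitude: fractional minutes 0.12000 × 60 = 7.200″
Longitude: 47.31950′ → 47′ and 0.31950 × 60 = 19.170″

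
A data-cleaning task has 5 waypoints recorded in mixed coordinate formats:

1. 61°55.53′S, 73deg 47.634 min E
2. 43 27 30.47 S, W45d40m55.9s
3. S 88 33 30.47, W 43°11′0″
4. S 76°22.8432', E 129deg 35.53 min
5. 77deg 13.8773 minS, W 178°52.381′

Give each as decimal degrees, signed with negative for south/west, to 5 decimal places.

Point 1:
  Latitude: 61 + 55.53/60 = 61.925500
  hemisphere S, so the sign is −
  λ: 47.634′ = 0.793900°; total 73.793900
  E → positive
Point 2:
  Lat: 27′ + 30.47″ = 27.50783′; 43 + 27.50783/60 = 43.458464
  S ⇒ negate
  Longitude: 45 + 40/60 + 55.9/3600 = 45.682194
  hemisphere W, so the sign is −
Point 3:
  φ: 33′ + 30.47″ = 33.50783′; 88 + 33.50783/60 = 88.558464
  S ⇒ negate
  λ: 43 + 11/60 + 0/3600 = 43.183333
  W ⇒ negate
Point 4:
  Lat: 22.8432′ = 0.380720°; total 76.380720
  hemisphere S, so the sign is −
  Lon: 35.53′ = 0.592167°; total 129.592167
  E → positive
Point 5:
  Latitude: 77 + 13.8773/60 = 77.231288
  S ⇒ negate
  Longitude: 178 + 52.381/60 = 178.873017
  hemisphere W, so the sign is −

1. -61.92550, 73.79390
2. -43.45846, -45.68219
3. -88.55846, -43.18333
4. -76.38072, 129.59217
5. -77.23129, -178.87302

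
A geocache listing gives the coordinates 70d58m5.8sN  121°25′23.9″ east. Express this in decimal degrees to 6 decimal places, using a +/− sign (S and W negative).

Lat: 58′ + 5.8″ = 58.09667′; 70 + 58.09667/60 = 70.9682778
N → positive
Longitude: 25′ + 23.9″ = 25.39833′; 121 + 25.39833/60 = 121.4233056
E → positive

70.968278, 121.423306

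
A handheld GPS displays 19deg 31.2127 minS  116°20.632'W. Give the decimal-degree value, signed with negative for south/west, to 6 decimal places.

-19.520212, -116.343867

φ: 19 + 31.2127/60 = 19.5202117
S → negative
Lon: 116 + 20.632/60 = 116.3438667
hemisphere W, so the sign is −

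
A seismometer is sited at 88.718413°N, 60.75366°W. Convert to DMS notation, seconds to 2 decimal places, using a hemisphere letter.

88°43′6.29″ N, 60°45′13.18″ W

Lat: 0.718413° → 43.10478′; 0.10478 × 60 = 6.2868″
Longitude: 0.753660 × 60 = 45.21960′ → 45′, remainder × 60 = 13.1760″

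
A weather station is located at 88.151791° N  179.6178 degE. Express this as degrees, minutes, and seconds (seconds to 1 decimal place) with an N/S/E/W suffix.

88°09′6.4″ N, 179°37′4.1″ E

Lat: 0.151791 × 60 = 9.10746′ → 9′, remainder × 60 = 6.448″
λ: whole degrees 179; 37.06800′ → 37′ and 4.080″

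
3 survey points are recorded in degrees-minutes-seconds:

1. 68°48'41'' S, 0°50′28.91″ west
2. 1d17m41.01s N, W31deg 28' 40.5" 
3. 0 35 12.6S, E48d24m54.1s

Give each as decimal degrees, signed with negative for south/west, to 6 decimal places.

1. -68.811389, -0.841364
2. 1.294725, -31.477917
3. -0.586833, 48.415028

Point 1:
  Lat: 68° + 48/60 + 41/3600 = 68 + 0.800000 + 0.011389 = 68.8113889
  hemisphere S, so the sign is −
  Longitude: 0° + 50/60 + 28.91/3600 = 0 + 0.833333 + 0.008031 = 0.8413639
  W ⇒ negate
Point 2:
  Latitude: 17′ + 41.01″ = 17.68350′; 1 + 17.68350/60 = 1.2947250
  N ⇒ keep positive
  λ: 28′ + 40.5″ = 28.67500′; 31 + 28.67500/60 = 31.4779167
  hemisphere W, so the sign is −
Point 3:
  Lat: 35′ + 12.6″ = 35.21000′; 0 + 35.21000/60 = 0.5868333
  S ⇒ negate
  λ: 24′ + 54.1″ = 24.90167′; 48 + 24.90167/60 = 48.4150278
  E ⇒ keep positive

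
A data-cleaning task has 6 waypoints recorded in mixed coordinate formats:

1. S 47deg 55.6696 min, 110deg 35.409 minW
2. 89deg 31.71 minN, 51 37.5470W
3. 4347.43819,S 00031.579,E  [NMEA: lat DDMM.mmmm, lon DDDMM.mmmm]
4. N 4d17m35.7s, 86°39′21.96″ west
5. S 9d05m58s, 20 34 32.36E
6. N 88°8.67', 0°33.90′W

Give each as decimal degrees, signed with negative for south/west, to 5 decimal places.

Point 1:
  Latitude: 55.6696′ = 0.927827°; total 47.927827
  hemisphere S, so the sign is −
  λ: 35.409′ = 0.590150°; total 110.590150
  W → negative
Point 2:
  Lat: 31.71′ = 0.528500°; total 89.528500
  N ⇒ keep positive
  λ: 51 + 37.547/60 = 51.625783
  W → negative
Point 3:
  Lat: split at 2 digits → 43° and 47.43819′; 43 + 47.43819/60 = 43.790637
  S → negative
  Longitude: split at 3 digits → 000° and 31.579′; 0 + 31.579/60 = 0.526317
  E ⇒ keep positive
Point 4:
  φ: 17′ + 35.7″ = 17.59500′; 4 + 17.59500/60 = 4.293250
  N → positive
  λ: 86 + 39/60 + 21.96/3600 = 86.656100
  W ⇒ negate
Point 5:
  φ: 9 + 5/60 + 58/3600 = 9.099444
  hemisphere S, so the sign is −
  Longitude: 20 + 34/60 + 32.36/3600 = 20.575656
  E ⇒ keep positive
Point 6:
  φ: 8.67′ = 0.144500°; total 88.144500
  N ⇒ keep positive
  λ: 33.9′ = 0.565000°; total 0.565000
  W → negative

1. -47.92783, -110.59015
2. 89.52850, -51.62578
3. -43.79064, 0.52632
4. 4.29325, -86.65610
5. -9.09944, 20.57566
6. 88.14450, -0.56500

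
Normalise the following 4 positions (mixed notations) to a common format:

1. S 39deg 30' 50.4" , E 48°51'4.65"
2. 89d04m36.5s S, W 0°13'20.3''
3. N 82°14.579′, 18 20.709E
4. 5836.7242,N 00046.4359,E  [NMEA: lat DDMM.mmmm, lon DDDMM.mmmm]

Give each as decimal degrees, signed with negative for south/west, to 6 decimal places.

1. -39.514000, 48.851292
2. -89.076806, -0.222306
3. 82.242983, 18.345150
4. 58.612070, 0.773932

Point 1:
  Latitude: 39 + 30/60 + 50.4/3600 = 39.5140000
  S → negative
  λ: 48 + 51/60 + 4.65/3600 = 48.8512917
  E → positive
Point 2:
  φ: 4′ + 36.5″ = 4.60833′; 89 + 4.60833/60 = 89.0768056
  S ⇒ negate
  λ: 13′ + 20.3″ = 13.33833′; 0 + 13.33833/60 = 0.2223056
  W → negative
Point 3:
  Lat: 14.579′ = 0.242983°; total 82.2429833
  N ⇒ keep positive
  λ: 20.709′ = 0.345150°; total 18.3451500
  E ⇒ keep positive
Point 4:
  Latitude: split at 2 digits → 58° and 36.7242′; 58 + 36.7242/60 = 58.6120700
  N → positive
  Longitude: degrees = first 3 digits = 0, minutes = 46.4359; 0 + 46.4359/60 = 0.7739317
  E → positive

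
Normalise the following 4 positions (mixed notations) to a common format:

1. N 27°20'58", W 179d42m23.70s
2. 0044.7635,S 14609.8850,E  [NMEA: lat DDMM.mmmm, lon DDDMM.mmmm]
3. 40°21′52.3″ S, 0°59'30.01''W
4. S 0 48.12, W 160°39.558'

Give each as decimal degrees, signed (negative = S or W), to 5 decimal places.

Point 1:
  Lat: 20′ + 58″ = 20.96667′; 27 + 20.96667/60 = 27.349444
  N ⇒ keep positive
  Longitude: 179 + 42/60 + 23.7/3600 = 179.706583
  W → negative
Point 2:
  Lat: degrees = first 2 digits = 0, minutes = 44.7635; 0 + 44.7635/60 = 0.746058
  S ⇒ negate
  Lon: degrees = first 3 digits = 146, minutes = 9.885; 146 + 9.885/60 = 146.164750
  E ⇒ keep positive
Point 3:
  Lat: 40 + 21/60 + 52.3/3600 = 40.364528
  S → negative
  Longitude: 0 + 59/60 + 30.01/3600 = 0.991669
  W → negative
Point 4:
  Latitude: 0 + 48.12/60 = 0.802000
  S ⇒ negate
  λ: 160 + 39.558/60 = 160.659300
  hemisphere W, so the sign is −

1. 27.34944, -179.70658
2. -0.74606, 146.16475
3. -40.36453, -0.99167
4. -0.80200, -160.65930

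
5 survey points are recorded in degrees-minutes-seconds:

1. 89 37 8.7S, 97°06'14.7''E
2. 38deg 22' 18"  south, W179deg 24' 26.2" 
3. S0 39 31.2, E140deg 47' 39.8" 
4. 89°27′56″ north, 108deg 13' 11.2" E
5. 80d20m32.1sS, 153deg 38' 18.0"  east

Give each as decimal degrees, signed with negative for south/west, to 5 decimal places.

Point 1:
  φ: 37′ + 8.7″ = 37.14500′; 89 + 37.14500/60 = 89.619083
  S → negative
  λ: 97 + 6/60 + 14.7/3600 = 97.104083
  E → positive
Point 2:
  Latitude: 22′ + 18″ = 22.30000′; 38 + 22.30000/60 = 38.371667
  S ⇒ negate
  Longitude: 179° + 24/60 + 26.2/3600 = 179 + 0.400000 + 0.007278 = 179.407278
  W ⇒ negate
Point 3:
  φ: 0° + 39/60 + 31.2/3600 = 0 + 0.650000 + 0.008667 = 0.658667
  hemisphere S, so the sign is −
  Lon: 140 + 47/60 + 39.8/3600 = 140.794389
  E ⇒ keep positive
Point 4:
  φ: 89° + 27/60 + 56/3600 = 89 + 0.450000 + 0.015556 = 89.465556
  N → positive
  Longitude: 13′ + 11.2″ = 13.18667′; 108 + 13.18667/60 = 108.219778
  E → positive
Point 5:
  φ: 20′ + 32.1″ = 20.53500′; 80 + 20.53500/60 = 80.342250
  S → negative
  Longitude: 38′ + 18″ = 38.30000′; 153 + 38.30000/60 = 153.638333
  E ⇒ keep positive

1. -89.61908, 97.10408
2. -38.37167, -179.40728
3. -0.65867, 140.79439
4. 89.46556, 108.21978
5. -80.34225, 153.63833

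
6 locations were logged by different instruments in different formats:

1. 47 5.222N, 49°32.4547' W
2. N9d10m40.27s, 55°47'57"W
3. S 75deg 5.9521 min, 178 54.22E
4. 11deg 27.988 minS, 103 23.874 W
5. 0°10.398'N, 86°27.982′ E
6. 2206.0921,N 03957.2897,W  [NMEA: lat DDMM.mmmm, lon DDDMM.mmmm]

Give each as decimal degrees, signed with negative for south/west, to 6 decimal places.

1. 47.087033, -49.540912
2. 9.177853, -55.799167
3. -75.099202, 178.903667
4. -11.466467, -103.397900
5. 0.173300, 86.466367
6. 22.101535, -39.954828

Point 1:
  Lat: 5.222′ = 0.087033°; total 47.0870333
  N ⇒ keep positive
  Lon: 49 + 32.4547/60 = 49.5409117
  W → negative
Point 2:
  Lat: 9 + 10/60 + 40.27/3600 = 9.1778528
  N ⇒ keep positive
  Longitude: 47′ + 57″ = 47.95000′; 55 + 47.95000/60 = 55.7991667
  W ⇒ negate
Point 3:
  φ: 75 + 5.9521/60 = 75.0992017
  hemisphere S, so the sign is −
  Lon: 178 + 54.22/60 = 178.9036667
  E → positive
Point 4:
  φ: 27.988′ = 0.466467°; total 11.4664667
  S ⇒ negate
  Longitude: 23.874′ = 0.397900°; total 103.3979000
  hemisphere W, so the sign is −
Point 5:
  Lat: 0 + 10.398/60 = 0.1733000
  N ⇒ keep positive
  λ: 86 + 27.982/60 = 86.4663667
  E ⇒ keep positive
Point 6:
  φ: split at 2 digits → 22° and 6.0921′; 22 + 6.0921/60 = 22.1015350
  N ⇒ keep positive
  Lon: degrees = first 3 digits = 39, minutes = 57.2897; 39 + 57.2897/60 = 39.9548283
  hemisphere W, so the sign is −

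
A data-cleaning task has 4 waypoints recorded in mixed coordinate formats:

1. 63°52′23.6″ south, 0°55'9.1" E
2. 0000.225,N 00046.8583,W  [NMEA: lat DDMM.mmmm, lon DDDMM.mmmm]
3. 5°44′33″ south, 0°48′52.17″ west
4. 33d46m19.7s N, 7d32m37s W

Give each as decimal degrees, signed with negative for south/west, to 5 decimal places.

1. -63.87322, 0.91919
2. 0.00375, -0.78097
3. -5.74250, -0.81449
4. 33.77214, -7.54361

Point 1:
  φ: 63 + 52/60 + 23.6/3600 = 63.873222
  S → negative
  λ: 55′ + 9.1″ = 55.15167′; 0 + 55.15167/60 = 0.919194
  E ⇒ keep positive
Point 2:
  φ: degrees = first 2 digits = 0, minutes = 0.225; 0 + 0.225/60 = 0.003750
  N ⇒ keep positive
  λ: degrees = first 3 digits = 0, minutes = 46.8583; 0 + 46.8583/60 = 0.780972
  W → negative
Point 3:
  Lat: 5 + 44/60 + 33/3600 = 5.742500
  S → negative
  Lon: 48′ + 52.17″ = 48.86950′; 0 + 48.86950/60 = 0.814492
  W → negative
Point 4:
  Latitude: 33 + 46/60 + 19.7/3600 = 33.772139
  N ⇒ keep positive
  Longitude: 32′ + 37″ = 32.61667′; 7 + 32.61667/60 = 7.543611
  W ⇒ negate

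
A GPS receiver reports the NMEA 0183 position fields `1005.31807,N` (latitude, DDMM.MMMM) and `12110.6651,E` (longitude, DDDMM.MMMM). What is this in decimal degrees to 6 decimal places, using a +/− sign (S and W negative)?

10.088635, 121.177752

Lat: split at 2 digits → 10° and 5.31807′; 10 + 5.31807/60 = 10.0886345
N ⇒ keep positive
Lon: degrees = first 3 digits = 121, minutes = 10.6651; 121 + 10.6651/60 = 121.1777517
E ⇒ keep positive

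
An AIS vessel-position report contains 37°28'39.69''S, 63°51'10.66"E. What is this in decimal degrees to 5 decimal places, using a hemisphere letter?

37.47769° S, 63.85296° E

Lat: 37 + 28/60 + 39.69/3600 = 37.477692
Longitude: 51′ + 10.66″ = 51.17767′; 63 + 51.17767/60 = 63.852961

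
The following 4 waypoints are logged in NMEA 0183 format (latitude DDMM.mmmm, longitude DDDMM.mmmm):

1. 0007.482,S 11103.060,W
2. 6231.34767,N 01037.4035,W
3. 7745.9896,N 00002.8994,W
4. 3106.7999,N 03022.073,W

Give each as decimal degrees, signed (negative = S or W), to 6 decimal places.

Point 1:
  φ: split at 2 digits → 00° and 7.482′; 0 + 7.482/60 = 0.1247000
  S → negative
  Longitude: split at 3 digits → 111° and 3.06′; 111 + 3.06/60 = 111.0510000
  hemisphere W, so the sign is −
Point 2:
  Latitude: split at 2 digits → 62° and 31.34767′; 62 + 31.34767/60 = 62.5224612
  N → positive
  Longitude: degrees = first 3 digits = 10, minutes = 37.4035; 10 + 37.4035/60 = 10.6233917
  W ⇒ negate
Point 3:
  φ: degrees = first 2 digits = 77, minutes = 45.9896; 77 + 45.9896/60 = 77.7664933
  N → positive
  λ: degrees = first 3 digits = 0, minutes = 2.8994; 0 + 2.8994/60 = 0.0483233
  hemisphere W, so the sign is −
Point 4:
  Lat: split at 2 digits → 31° and 6.7999′; 31 + 6.7999/60 = 31.1133317
  N ⇒ keep positive
  Lon: degrees = first 3 digits = 30, minutes = 22.073; 30 + 22.073/60 = 30.3678833
  W → negative

1. -0.124700, -111.051000
2. 62.522461, -10.623392
3. 77.766493, -0.048323
4. 31.113332, -30.367883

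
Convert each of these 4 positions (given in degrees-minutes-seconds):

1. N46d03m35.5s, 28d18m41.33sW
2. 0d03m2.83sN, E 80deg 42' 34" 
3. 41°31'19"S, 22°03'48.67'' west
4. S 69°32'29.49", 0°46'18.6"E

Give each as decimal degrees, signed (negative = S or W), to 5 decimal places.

1. 46.05986, -28.31148
2. 0.05079, 80.70944
3. -41.52194, -22.06352
4. -69.54153, 0.77183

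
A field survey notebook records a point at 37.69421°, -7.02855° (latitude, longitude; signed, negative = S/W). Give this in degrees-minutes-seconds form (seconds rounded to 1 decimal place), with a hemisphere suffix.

Latitude: 0.694210 × 60 = 41.65260′ → 41′, remainder × 60 = 39.156″
Longitude is negative → W; |value| = 7.028550
Longitude: 0.028550° → 1.71300′; 0.71300 × 60 = 42.780″

37°41′39.2″ N, 7°01′42.8″ W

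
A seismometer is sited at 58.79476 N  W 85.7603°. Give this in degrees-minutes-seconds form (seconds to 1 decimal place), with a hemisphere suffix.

58°47′41.1″ N, 85°45′37.1″ W

φ: whole degrees 58; 47.68560′ → 47′ and 41.136″
Lon: 0.760300° → 45.61800′; 0.61800 × 60 = 37.080″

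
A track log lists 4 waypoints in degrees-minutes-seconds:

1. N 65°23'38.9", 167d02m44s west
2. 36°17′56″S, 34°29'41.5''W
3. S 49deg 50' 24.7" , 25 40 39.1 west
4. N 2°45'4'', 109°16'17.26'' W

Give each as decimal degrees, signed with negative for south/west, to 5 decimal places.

1. 65.39414, -167.04556
2. -36.29889, -34.49486
3. -49.84019, -25.67753
4. 2.75111, -109.27146

Point 1:
  Lat: 65° + 23/60 + 38.9/3600 = 65 + 0.383333 + 0.010806 = 65.394139
  N → positive
  Longitude: 167° + 2/60 + 44/3600 = 167 + 0.033333 + 0.012222 = 167.045556
  W → negative
Point 2:
  Latitude: 36 + 17/60 + 56/3600 = 36.298889
  S ⇒ negate
  Lon: 34° + 29/60 + 41.5/3600 = 34 + 0.483333 + 0.011528 = 34.494861
  W → negative
Point 3:
  φ: 49° + 50/60 + 24.7/3600 = 49 + 0.833333 + 0.006861 = 49.840194
  hemisphere S, so the sign is −
  Lon: 25 + 40/60 + 39.1/3600 = 25.677528
  hemisphere W, so the sign is −
Point 4:
  Lat: 2 + 45/60 + 4/3600 = 2.751111
  N → positive
  Lon: 16′ + 17.26″ = 16.28767′; 109 + 16.28767/60 = 109.271461
  W → negative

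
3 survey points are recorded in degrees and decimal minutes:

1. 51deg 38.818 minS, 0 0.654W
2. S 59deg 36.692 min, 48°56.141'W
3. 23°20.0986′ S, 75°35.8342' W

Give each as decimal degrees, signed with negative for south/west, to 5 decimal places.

1. -51.64697, -0.01090
2. -59.61153, -48.93568
3. -23.33498, -75.59724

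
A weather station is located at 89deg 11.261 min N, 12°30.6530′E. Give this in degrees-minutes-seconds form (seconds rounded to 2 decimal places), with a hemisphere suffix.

89°11′15.66″ N, 12°30′39.18″ E

φ: 11.26100′ → 11′ and 0.26100 × 60 = 15.6600″
Longitude: 30.65300′ → 30′ and 0.65300 × 60 = 39.1800″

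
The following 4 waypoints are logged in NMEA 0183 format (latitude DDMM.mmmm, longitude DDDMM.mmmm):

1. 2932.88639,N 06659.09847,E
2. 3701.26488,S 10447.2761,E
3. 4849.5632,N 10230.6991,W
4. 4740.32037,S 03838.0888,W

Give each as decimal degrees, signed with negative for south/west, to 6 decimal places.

Point 1:
  Latitude: degrees = first 2 digits = 29, minutes = 32.88639; 29 + 32.88639/60 = 29.5481065
  N → positive
  Longitude: split at 3 digits → 066° and 59.09847′; 66 + 59.09847/60 = 66.9849745
  E → positive
Point 2:
  Latitude: degrees = first 2 digits = 37, minutes = 1.26488; 37 + 1.26488/60 = 37.0210813
  S → negative
  Lon: degrees = first 3 digits = 104, minutes = 47.2761; 104 + 47.2761/60 = 104.7879350
  E ⇒ keep positive
Point 3:
  Latitude: degrees = first 2 digits = 48, minutes = 49.5632; 48 + 49.5632/60 = 48.8260533
  N → positive
  Longitude: split at 3 digits → 102° and 30.6991′; 102 + 30.6991/60 = 102.5116517
  W ⇒ negate
Point 4:
  Latitude: degrees = first 2 digits = 47, minutes = 40.32037; 47 + 40.32037/60 = 47.6720062
  hemisphere S, so the sign is −
  Lon: degrees = first 3 digits = 38, minutes = 38.0888; 38 + 38.0888/60 = 38.6348133
  W ⇒ negate

1. 29.548107, 66.984975
2. -37.021081, 104.787935
3. 48.826053, -102.511652
4. -47.672006, -38.634813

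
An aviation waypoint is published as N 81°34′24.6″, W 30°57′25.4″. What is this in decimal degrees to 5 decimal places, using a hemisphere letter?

Latitude: 81° + 34/60 + 24.6/3600 = 81 + 0.566667 + 0.006833 = 81.573500
Longitude: 30° + 57/60 + 25.4/3600 = 30 + 0.950000 + 0.007056 = 30.957056

81.57350° N, 30.95706° W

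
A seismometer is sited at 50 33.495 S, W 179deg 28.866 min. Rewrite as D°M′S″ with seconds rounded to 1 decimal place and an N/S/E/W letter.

50°33′29.7″ S, 179°28′52.0″ W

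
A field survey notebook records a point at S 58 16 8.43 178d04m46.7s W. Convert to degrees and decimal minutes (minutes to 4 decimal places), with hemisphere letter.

Latitude: seconds/60 = 0.14050; minutes = 16 + 0.14050 = 16.140500
Lon: 4 + 46.7/60 = 4.778333′

58° 16.1405′ S, 178° 4.7783′ W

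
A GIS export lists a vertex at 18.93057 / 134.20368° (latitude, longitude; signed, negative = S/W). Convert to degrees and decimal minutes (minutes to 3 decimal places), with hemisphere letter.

18° 55.834′ N, 134° 12.221′ E

Lat: minutes = (18.930570 − 18) × 60 = 55.83420
Lon: 134° + 0.203680 × 60 = 134° 12.22080′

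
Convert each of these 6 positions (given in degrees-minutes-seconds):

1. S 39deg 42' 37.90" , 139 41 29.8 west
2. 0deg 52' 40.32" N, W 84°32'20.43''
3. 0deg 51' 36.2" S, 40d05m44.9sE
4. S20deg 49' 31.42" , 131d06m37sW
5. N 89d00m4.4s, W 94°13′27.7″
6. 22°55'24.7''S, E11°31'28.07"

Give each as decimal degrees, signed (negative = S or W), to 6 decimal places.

Point 1:
  φ: 39 + 42/60 + 37.9/3600 = 39.7105278
  hemisphere S, so the sign is −
  λ: 139° + 41/60 + 29.8/3600 = 139 + 0.683333 + 0.008278 = 139.6916111
  hemisphere W, so the sign is −
Point 2:
  φ: 0° + 52/60 + 40.32/3600 = 0 + 0.866667 + 0.011200 = 0.8778667
  N ⇒ keep positive
  Lon: 84° + 32/60 + 20.43/3600 = 84 + 0.533333 + 0.005675 = 84.5390083
  W → negative
Point 3:
  φ: 0 + 51/60 + 36.2/3600 = 0.8600556
  hemisphere S, so the sign is −
  Longitude: 40° + 5/60 + 44.9/3600 = 40 + 0.083333 + 0.012472 = 40.0958056
  E ⇒ keep positive
Point 4:
  Latitude: 49′ + 31.42″ = 49.52367′; 20 + 49.52367/60 = 20.8253944
  S ⇒ negate
  Longitude: 131° + 6/60 + 37/3600 = 131 + 0.100000 + 0.010278 = 131.1102778
  W → negative
Point 5:
  Lat: 0′ + 4.4″ = 0.07333′; 89 + 0.07333/60 = 89.0012222
  N ⇒ keep positive
  Longitude: 13′ + 27.7″ = 13.46167′; 94 + 13.46167/60 = 94.2243611
  hemisphere W, so the sign is −
Point 6:
  φ: 55′ + 24.7″ = 55.41167′; 22 + 55.41167/60 = 22.9235278
  S ⇒ negate
  λ: 11 + 31/60 + 28.07/3600 = 11.5244639
  E → positive

1. -39.710528, -139.691611
2. 0.877867, -84.539008
3. -0.860056, 40.095806
4. -20.825394, -131.110278
5. 89.001222, -94.224361
6. -22.923528, 11.524464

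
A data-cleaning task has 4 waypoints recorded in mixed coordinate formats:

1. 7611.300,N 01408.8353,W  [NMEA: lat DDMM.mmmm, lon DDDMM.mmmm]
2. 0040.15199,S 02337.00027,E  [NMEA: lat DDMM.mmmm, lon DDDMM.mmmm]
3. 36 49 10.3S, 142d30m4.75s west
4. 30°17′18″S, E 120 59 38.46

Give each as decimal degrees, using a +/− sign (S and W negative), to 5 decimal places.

1. 76.18833, -14.14726
2. -0.66920, 23.61667
3. -36.81953, -142.50132
4. -30.28833, 120.99402

Point 1:
  Latitude: split at 2 digits → 76° and 11.3′; 76 + 11.3/60 = 76.188333
  N ⇒ keep positive
  Longitude: split at 3 digits → 014° and 8.8353′; 14 + 8.8353/60 = 14.147255
  W ⇒ negate
Point 2:
  Lat: degrees = first 2 digits = 0, minutes = 40.15199; 0 + 40.15199/60 = 0.669200
  S ⇒ negate
  Longitude: degrees = first 3 digits = 23, minutes = 37.00027; 23 + 37.00027/60 = 23.616671
  E ⇒ keep positive
Point 3:
  φ: 36 + 49/60 + 10.3/3600 = 36.819528
  S ⇒ negate
  Longitude: 142 + 30/60 + 4.75/3600 = 142.501319
  hemisphere W, so the sign is −
Point 4:
  Latitude: 30 + 17/60 + 18/3600 = 30.288333
  S ⇒ negate
  Longitude: 120 + 59/60 + 38.46/3600 = 120.994017
  E → positive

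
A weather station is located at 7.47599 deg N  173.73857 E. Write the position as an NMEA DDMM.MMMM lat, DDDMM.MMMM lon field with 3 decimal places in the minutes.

φ: fractional part 0.475990 → 28.55940 minutes
λ: minutes = (173.738570 − 173) × 60 = 44.31420

0728.559,N / 17344.314,E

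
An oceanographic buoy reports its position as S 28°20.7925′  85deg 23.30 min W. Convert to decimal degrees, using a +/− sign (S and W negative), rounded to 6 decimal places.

φ: 20.7925′ = 0.346542°; total 28.3465417
hemisphere S, so the sign is −
λ: 23.3′ = 0.388333°; total 85.3883333
hemisphere W, so the sign is −

-28.346542, -85.388333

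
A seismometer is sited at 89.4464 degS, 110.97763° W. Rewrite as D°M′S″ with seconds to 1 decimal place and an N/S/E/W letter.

89°26′47.0″ S, 110°58′39.5″ W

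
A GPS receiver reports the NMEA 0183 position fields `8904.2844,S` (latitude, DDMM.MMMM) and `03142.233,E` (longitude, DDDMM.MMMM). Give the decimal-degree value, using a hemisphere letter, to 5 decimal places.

φ: degrees = first 2 digits = 89, minutes = 4.2844; 89 + 4.2844/60 = 89.071407
Longitude: degrees = first 3 digits = 31, minutes = 42.233; 31 + 42.233/60 = 31.703883

89.07141° S, 31.70388° E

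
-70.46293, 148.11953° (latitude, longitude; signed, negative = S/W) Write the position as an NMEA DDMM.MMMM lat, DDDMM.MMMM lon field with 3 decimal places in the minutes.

Latitude is negative → S; |value| = 70.462930
φ: 70° + 0.462930 × 60 = 70° 27.77580′
Lon: minutes = (148.119530 − 148) × 60 = 7.17180

7027.776,S / 14807.172,E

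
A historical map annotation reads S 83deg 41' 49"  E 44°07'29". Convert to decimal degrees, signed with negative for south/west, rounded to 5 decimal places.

-83.69694, 44.12472

φ: 41′ + 49″ = 41.81667′; 83 + 41.81667/60 = 83.696944
S → negative
Longitude: 44 + 7/60 + 29/3600 = 44.124722
E → positive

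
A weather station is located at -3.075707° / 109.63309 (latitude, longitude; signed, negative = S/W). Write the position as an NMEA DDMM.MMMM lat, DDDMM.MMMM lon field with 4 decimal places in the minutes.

Latitude is negative → S; |value| = 3.075707
φ: minutes = (3.075707 − 3) × 60 = 4.542420
Lon: 109° + 0.633090 × 60 = 109° 37.985400′

0304.5424,S / 10937.9854,E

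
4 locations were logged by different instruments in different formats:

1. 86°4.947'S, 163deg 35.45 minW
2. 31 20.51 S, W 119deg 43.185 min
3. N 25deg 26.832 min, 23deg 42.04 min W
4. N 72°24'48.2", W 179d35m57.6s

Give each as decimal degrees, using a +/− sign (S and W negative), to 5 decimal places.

Point 1:
  φ: 86 + 4.947/60 = 86.082450
  S → negative
  λ: 35.45′ = 0.590833°; total 163.590833
  W ⇒ negate
Point 2:
  φ: 31 + 20.51/60 = 31.341833
  hemisphere S, so the sign is −
  Longitude: 43.185′ = 0.719750°; total 119.719750
  W ⇒ negate
Point 3:
  Lat: 26.832′ = 0.447200°; total 25.447200
  N ⇒ keep positive
  λ: 42.04′ = 0.700667°; total 23.700667
  hemisphere W, so the sign is −
Point 4:
  Latitude: 24′ + 48.2″ = 24.80333′; 72 + 24.80333/60 = 72.413389
  N ⇒ keep positive
  λ: 179 + 35/60 + 57.6/3600 = 179.599333
  W → negative

1. -86.08245, -163.59083
2. -31.34183, -119.71975
3. 25.44720, -23.70067
4. 72.41339, -179.59933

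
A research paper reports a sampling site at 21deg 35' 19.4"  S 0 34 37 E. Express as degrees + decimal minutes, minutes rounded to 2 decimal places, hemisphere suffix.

21° 35.32′ S, 0° 34.62′ E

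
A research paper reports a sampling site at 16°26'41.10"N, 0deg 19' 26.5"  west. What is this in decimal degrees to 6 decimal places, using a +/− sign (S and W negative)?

φ: 26′ + 41.1″ = 26.68500′; 16 + 26.68500/60 = 16.4447500
N → positive
Lon: 19′ + 26.5″ = 19.44167′; 0 + 19.44167/60 = 0.3240278
hemisphere W, so the sign is −

16.444750, -0.324028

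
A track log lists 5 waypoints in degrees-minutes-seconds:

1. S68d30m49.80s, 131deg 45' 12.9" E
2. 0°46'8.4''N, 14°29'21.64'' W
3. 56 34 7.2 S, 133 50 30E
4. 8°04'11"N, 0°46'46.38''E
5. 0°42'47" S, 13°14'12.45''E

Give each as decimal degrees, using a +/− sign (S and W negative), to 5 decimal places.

1. -68.51383, 131.75358
2. 0.76900, -14.48934
3. -56.56867, 133.84167
4. 8.06972, 0.77955
5. -0.71306, 13.23679

Point 1:
  Latitude: 68° + 30/60 + 49.8/3600 = 68 + 0.500000 + 0.013833 = 68.513833
  S ⇒ negate
  Lon: 45′ + 12.9″ = 45.21500′; 131 + 45.21500/60 = 131.753583
  E → positive
Point 2:
  φ: 0 + 46/60 + 8.4/3600 = 0.769000
  N → positive
  Longitude: 29′ + 21.64″ = 29.36067′; 14 + 29.36067/60 = 14.489344
  hemisphere W, so the sign is −
Point 3:
  Lat: 56° + 34/60 + 7.2/3600 = 56 + 0.566667 + 0.002000 = 56.568667
  hemisphere S, so the sign is −
  λ: 50′ + 30″ = 50.50000′; 133 + 50.50000/60 = 133.841667
  E ⇒ keep positive
Point 4:
  Lat: 4′ + 11″ = 4.18333′; 8 + 4.18333/60 = 8.069722
  N → positive
  Longitude: 0 + 46/60 + 46.38/3600 = 0.779550
  E ⇒ keep positive
Point 5:
  φ: 0 + 42/60 + 47/3600 = 0.713056
  S ⇒ negate
  Lon: 14′ + 12.45″ = 14.20750′; 13 + 14.20750/60 = 13.236792
  E ⇒ keep positive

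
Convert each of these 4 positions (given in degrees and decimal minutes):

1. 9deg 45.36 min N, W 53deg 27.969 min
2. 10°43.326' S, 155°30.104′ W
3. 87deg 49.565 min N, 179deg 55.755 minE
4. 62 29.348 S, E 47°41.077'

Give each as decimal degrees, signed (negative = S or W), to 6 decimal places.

Point 1:
  φ: 9 + 45.36/60 = 9.7560000
  N ⇒ keep positive
  λ: 53 + 27.969/60 = 53.4661500
  W ⇒ negate
Point 2:
  φ: 10 + 43.326/60 = 10.7221000
  S ⇒ negate
  λ: 155 + 30.104/60 = 155.5017333
  hemisphere W, so the sign is −
Point 3:
  φ: 87 + 49.565/60 = 87.8260833
  N → positive
  Longitude: 179 + 55.755/60 = 179.9292500
  E ⇒ keep positive
Point 4:
  Latitude: 29.348′ = 0.489133°; total 62.4891333
  S ⇒ negate
  Longitude: 47 + 41.077/60 = 47.6846167
  E → positive

1. 9.756000, -53.466150
2. -10.722100, -155.501733
3. 87.826083, 179.929250
4. -62.489133, 47.684617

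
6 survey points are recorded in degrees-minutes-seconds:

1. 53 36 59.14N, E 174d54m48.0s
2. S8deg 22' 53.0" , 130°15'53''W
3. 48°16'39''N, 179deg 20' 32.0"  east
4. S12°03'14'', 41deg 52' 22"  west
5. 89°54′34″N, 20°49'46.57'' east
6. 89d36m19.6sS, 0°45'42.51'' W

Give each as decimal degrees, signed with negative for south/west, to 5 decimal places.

Point 1:
  φ: 53 + 36/60 + 59.14/3600 = 53.616428
  N → positive
  λ: 174 + 54/60 + 48/3600 = 174.913333
  E → positive
Point 2:
  φ: 8° + 22/60 + 53/3600 = 8 + 0.366667 + 0.014722 = 8.381389
  S → negative
  Lon: 130 + 15/60 + 53/3600 = 130.264722
  W ⇒ negate
Point 3:
  Latitude: 16′ + 39″ = 16.65000′; 48 + 16.65000/60 = 48.277500
  N ⇒ keep positive
  λ: 179 + 20/60 + 32/3600 = 179.342222
  E ⇒ keep positive
Point 4:
  Lat: 12 + 3/60 + 14/3600 = 12.053889
  S ⇒ negate
  Longitude: 41° + 52/60 + 22/3600 = 41 + 0.866667 + 0.006111 = 41.872778
  W → negative
Point 5:
  φ: 89° + 54/60 + 34/3600 = 89 + 0.900000 + 0.009444 = 89.909444
  N ⇒ keep positive
  λ: 20 + 49/60 + 46.57/3600 = 20.829603
  E ⇒ keep positive
Point 6:
  φ: 36′ + 19.6″ = 36.32667′; 89 + 36.32667/60 = 89.605444
  S ⇒ negate
  Longitude: 0° + 45/60 + 42.51/3600 = 0 + 0.750000 + 0.011808 = 0.761808
  hemisphere W, so the sign is −

1. 53.61643, 174.91333
2. -8.38139, -130.26472
3. 48.27750, 179.34222
4. -12.05389, -41.87278
5. 89.90944, 20.82960
6. -89.60544, -0.76181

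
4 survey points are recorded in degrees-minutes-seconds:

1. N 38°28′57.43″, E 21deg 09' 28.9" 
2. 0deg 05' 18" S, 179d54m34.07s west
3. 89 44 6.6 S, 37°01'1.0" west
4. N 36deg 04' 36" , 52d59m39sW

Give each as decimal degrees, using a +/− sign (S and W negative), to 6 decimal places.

1. 38.482619, 21.158028
2. -0.088333, -179.909464
3. -89.735167, -37.016944
4. 36.076667, -52.994167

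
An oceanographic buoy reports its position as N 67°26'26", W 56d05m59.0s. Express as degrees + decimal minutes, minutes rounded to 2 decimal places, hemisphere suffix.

φ: seconds/60 = 0.43333; minutes = 26 + 0.43333 = 26.4333
λ: 5 + 59/60 = 5.9833′

67° 26.43′ N, 56° 5.98′ W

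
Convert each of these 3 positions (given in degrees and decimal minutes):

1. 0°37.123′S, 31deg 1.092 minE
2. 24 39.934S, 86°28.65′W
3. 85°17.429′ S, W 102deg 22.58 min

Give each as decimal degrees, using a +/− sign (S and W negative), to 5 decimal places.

1. -0.61872, 31.01820
2. -24.66557, -86.47750
3. -85.29048, -102.37633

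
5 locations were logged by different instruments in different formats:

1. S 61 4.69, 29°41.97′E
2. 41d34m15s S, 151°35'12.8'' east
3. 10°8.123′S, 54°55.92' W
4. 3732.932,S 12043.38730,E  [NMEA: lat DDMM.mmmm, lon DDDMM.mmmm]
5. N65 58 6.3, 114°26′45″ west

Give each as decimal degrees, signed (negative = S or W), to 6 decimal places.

Point 1:
  φ: 4.69′ = 0.078167°; total 61.0781667
  S ⇒ negate
  λ: 29 + 41.97/60 = 29.6995000
  E ⇒ keep positive
Point 2:
  φ: 41° + 34/60 + 15/3600 = 41 + 0.566667 + 0.004167 = 41.5708333
  hemisphere S, so the sign is −
  Lon: 35′ + 12.8″ = 35.21333′; 151 + 35.21333/60 = 151.5868889
  E → positive
Point 3:
  Lat: 10 + 8.123/60 = 10.1353833
  hemisphere S, so the sign is −
  Lon: 54 + 55.92/60 = 54.9320000
  hemisphere W, so the sign is −
Point 4:
  Latitude: degrees = first 2 digits = 37, minutes = 32.932; 37 + 32.932/60 = 37.5488667
  S → negative
  Longitude: degrees = first 3 digits = 120, minutes = 43.3873; 120 + 43.3873/60 = 120.7231217
  E ⇒ keep positive
Point 5:
  Lat: 58′ + 6.3″ = 58.10500′; 65 + 58.10500/60 = 65.9684167
  N ⇒ keep positive
  Longitude: 114 + 26/60 + 45/3600 = 114.4458333
  W → negative

1. -61.078167, 29.699500
2. -41.570833, 151.586889
3. -10.135383, -54.932000
4. -37.548867, 120.723122
5. 65.968417, -114.445833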